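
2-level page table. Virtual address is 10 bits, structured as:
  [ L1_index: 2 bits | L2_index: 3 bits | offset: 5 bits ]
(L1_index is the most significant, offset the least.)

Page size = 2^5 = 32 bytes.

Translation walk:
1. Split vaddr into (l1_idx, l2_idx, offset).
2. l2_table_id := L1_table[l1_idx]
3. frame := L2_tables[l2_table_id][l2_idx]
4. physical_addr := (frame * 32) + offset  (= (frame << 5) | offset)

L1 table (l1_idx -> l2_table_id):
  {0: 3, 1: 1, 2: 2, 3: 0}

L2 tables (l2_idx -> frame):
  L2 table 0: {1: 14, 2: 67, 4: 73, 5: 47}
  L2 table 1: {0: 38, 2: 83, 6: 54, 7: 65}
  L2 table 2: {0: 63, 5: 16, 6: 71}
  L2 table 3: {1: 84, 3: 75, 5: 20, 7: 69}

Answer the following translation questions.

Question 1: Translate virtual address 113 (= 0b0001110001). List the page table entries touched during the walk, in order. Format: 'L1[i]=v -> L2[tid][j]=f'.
vaddr = 113 = 0b0001110001
Split: l1_idx=0, l2_idx=3, offset=17

Answer: L1[0]=3 -> L2[3][3]=75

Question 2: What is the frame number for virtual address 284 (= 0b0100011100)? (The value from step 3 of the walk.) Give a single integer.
Answer: 38

Derivation:
vaddr = 284: l1_idx=1, l2_idx=0
L1[1] = 1; L2[1][0] = 38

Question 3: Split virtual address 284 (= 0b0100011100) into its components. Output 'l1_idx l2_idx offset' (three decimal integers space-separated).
vaddr = 284 = 0b0100011100
  top 2 bits -> l1_idx = 1
  next 3 bits -> l2_idx = 0
  bottom 5 bits -> offset = 28

Answer: 1 0 28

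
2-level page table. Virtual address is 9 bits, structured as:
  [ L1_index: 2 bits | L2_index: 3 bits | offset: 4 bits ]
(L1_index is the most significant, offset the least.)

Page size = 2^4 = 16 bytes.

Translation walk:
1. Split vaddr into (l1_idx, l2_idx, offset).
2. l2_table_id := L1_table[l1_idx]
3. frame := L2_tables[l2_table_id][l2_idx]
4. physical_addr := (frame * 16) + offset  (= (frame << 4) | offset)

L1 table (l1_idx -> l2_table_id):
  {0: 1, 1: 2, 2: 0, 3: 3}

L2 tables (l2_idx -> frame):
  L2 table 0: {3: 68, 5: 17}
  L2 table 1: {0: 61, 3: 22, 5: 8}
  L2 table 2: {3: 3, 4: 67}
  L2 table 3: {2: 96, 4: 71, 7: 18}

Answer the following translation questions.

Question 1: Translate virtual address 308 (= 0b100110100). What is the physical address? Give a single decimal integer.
vaddr = 308 = 0b100110100
Split: l1_idx=2, l2_idx=3, offset=4
L1[2] = 0
L2[0][3] = 68
paddr = 68 * 16 + 4 = 1092

Answer: 1092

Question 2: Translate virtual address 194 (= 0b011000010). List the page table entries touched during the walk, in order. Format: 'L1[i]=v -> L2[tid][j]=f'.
vaddr = 194 = 0b011000010
Split: l1_idx=1, l2_idx=4, offset=2

Answer: L1[1]=2 -> L2[2][4]=67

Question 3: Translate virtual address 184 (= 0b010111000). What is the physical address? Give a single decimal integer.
Answer: 56

Derivation:
vaddr = 184 = 0b010111000
Split: l1_idx=1, l2_idx=3, offset=8
L1[1] = 2
L2[2][3] = 3
paddr = 3 * 16 + 8 = 56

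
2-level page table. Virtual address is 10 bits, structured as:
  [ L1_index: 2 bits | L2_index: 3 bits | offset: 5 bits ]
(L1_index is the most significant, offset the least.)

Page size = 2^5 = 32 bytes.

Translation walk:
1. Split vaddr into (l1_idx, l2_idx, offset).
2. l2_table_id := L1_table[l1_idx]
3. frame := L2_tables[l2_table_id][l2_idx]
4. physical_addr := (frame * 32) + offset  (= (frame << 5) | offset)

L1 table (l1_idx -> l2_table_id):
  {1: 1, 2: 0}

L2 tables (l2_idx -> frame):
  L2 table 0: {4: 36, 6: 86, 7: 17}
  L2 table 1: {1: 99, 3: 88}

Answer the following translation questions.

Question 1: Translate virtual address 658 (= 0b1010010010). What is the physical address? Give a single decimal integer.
Answer: 1170

Derivation:
vaddr = 658 = 0b1010010010
Split: l1_idx=2, l2_idx=4, offset=18
L1[2] = 0
L2[0][4] = 36
paddr = 36 * 32 + 18 = 1170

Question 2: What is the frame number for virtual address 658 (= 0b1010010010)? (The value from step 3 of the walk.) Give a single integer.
vaddr = 658: l1_idx=2, l2_idx=4
L1[2] = 0; L2[0][4] = 36

Answer: 36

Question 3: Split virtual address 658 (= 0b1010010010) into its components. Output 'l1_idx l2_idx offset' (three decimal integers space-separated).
vaddr = 658 = 0b1010010010
  top 2 bits -> l1_idx = 2
  next 3 bits -> l2_idx = 4
  bottom 5 bits -> offset = 18

Answer: 2 4 18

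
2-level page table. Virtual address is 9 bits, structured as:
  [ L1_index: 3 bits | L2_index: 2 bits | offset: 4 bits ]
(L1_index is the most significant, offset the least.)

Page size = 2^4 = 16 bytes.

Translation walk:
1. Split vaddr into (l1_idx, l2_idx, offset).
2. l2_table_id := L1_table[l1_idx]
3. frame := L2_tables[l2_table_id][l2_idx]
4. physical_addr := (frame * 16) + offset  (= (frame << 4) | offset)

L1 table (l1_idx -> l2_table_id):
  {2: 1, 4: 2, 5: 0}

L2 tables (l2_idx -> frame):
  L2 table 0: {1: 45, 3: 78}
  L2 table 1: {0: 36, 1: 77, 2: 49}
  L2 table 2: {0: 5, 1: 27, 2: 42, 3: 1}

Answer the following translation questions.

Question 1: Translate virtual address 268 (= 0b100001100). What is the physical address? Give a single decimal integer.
vaddr = 268 = 0b100001100
Split: l1_idx=4, l2_idx=0, offset=12
L1[4] = 2
L2[2][0] = 5
paddr = 5 * 16 + 12 = 92

Answer: 92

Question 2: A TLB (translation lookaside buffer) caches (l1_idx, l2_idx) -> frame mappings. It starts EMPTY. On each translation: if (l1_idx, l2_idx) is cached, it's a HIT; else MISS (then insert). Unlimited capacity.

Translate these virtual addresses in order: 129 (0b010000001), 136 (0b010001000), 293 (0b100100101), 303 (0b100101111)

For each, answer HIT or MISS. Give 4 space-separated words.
Answer: MISS HIT MISS HIT

Derivation:
vaddr=129: (2,0) not in TLB -> MISS, insert
vaddr=136: (2,0) in TLB -> HIT
vaddr=293: (4,2) not in TLB -> MISS, insert
vaddr=303: (4,2) in TLB -> HIT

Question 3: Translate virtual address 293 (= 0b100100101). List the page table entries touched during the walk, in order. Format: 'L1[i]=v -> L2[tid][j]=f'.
vaddr = 293 = 0b100100101
Split: l1_idx=4, l2_idx=2, offset=5

Answer: L1[4]=2 -> L2[2][2]=42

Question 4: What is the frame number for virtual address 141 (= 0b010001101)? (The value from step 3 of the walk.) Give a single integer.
Answer: 36

Derivation:
vaddr = 141: l1_idx=2, l2_idx=0
L1[2] = 1; L2[1][0] = 36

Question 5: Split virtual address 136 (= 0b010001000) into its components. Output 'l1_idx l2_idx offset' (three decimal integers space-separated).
Answer: 2 0 8

Derivation:
vaddr = 136 = 0b010001000
  top 3 bits -> l1_idx = 2
  next 2 bits -> l2_idx = 0
  bottom 4 bits -> offset = 8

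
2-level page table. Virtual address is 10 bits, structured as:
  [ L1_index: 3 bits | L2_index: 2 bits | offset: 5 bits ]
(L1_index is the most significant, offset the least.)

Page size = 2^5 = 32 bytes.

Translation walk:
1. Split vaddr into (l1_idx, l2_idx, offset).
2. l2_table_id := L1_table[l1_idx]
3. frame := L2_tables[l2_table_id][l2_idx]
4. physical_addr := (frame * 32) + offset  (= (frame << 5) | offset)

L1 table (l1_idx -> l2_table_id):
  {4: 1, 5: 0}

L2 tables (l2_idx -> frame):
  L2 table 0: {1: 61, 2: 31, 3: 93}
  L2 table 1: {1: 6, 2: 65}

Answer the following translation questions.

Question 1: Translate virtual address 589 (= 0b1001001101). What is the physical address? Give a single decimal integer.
Answer: 2093

Derivation:
vaddr = 589 = 0b1001001101
Split: l1_idx=4, l2_idx=2, offset=13
L1[4] = 1
L2[1][2] = 65
paddr = 65 * 32 + 13 = 2093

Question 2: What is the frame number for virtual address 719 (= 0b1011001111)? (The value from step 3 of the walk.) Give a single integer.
vaddr = 719: l1_idx=5, l2_idx=2
L1[5] = 0; L2[0][2] = 31

Answer: 31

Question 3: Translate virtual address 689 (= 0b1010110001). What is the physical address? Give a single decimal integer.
Answer: 1969

Derivation:
vaddr = 689 = 0b1010110001
Split: l1_idx=5, l2_idx=1, offset=17
L1[5] = 0
L2[0][1] = 61
paddr = 61 * 32 + 17 = 1969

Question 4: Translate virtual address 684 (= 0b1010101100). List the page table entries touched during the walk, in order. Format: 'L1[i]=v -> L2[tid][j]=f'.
Answer: L1[5]=0 -> L2[0][1]=61

Derivation:
vaddr = 684 = 0b1010101100
Split: l1_idx=5, l2_idx=1, offset=12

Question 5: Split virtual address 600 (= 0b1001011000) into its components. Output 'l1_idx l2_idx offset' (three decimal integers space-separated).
Answer: 4 2 24

Derivation:
vaddr = 600 = 0b1001011000
  top 3 bits -> l1_idx = 4
  next 2 bits -> l2_idx = 2
  bottom 5 bits -> offset = 24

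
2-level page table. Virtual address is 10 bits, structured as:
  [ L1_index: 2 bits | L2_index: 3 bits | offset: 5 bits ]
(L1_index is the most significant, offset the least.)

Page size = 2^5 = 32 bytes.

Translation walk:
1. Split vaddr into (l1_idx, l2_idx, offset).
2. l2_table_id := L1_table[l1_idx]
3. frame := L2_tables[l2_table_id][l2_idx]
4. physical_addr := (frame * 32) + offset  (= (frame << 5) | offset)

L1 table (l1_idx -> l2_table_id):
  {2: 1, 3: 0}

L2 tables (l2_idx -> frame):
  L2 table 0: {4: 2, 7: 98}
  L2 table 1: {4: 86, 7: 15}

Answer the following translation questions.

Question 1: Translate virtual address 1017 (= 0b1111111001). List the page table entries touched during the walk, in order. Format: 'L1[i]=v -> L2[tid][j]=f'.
vaddr = 1017 = 0b1111111001
Split: l1_idx=3, l2_idx=7, offset=25

Answer: L1[3]=0 -> L2[0][7]=98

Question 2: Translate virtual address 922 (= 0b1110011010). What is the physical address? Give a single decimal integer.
vaddr = 922 = 0b1110011010
Split: l1_idx=3, l2_idx=4, offset=26
L1[3] = 0
L2[0][4] = 2
paddr = 2 * 32 + 26 = 90

Answer: 90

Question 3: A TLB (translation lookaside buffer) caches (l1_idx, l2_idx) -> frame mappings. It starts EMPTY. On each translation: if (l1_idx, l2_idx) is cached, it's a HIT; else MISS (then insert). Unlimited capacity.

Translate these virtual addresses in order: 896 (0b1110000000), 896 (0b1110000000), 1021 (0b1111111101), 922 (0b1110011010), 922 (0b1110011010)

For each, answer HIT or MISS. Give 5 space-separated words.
Answer: MISS HIT MISS HIT HIT

Derivation:
vaddr=896: (3,4) not in TLB -> MISS, insert
vaddr=896: (3,4) in TLB -> HIT
vaddr=1021: (3,7) not in TLB -> MISS, insert
vaddr=922: (3,4) in TLB -> HIT
vaddr=922: (3,4) in TLB -> HIT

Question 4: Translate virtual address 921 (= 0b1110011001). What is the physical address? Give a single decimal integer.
Answer: 89

Derivation:
vaddr = 921 = 0b1110011001
Split: l1_idx=3, l2_idx=4, offset=25
L1[3] = 0
L2[0][4] = 2
paddr = 2 * 32 + 25 = 89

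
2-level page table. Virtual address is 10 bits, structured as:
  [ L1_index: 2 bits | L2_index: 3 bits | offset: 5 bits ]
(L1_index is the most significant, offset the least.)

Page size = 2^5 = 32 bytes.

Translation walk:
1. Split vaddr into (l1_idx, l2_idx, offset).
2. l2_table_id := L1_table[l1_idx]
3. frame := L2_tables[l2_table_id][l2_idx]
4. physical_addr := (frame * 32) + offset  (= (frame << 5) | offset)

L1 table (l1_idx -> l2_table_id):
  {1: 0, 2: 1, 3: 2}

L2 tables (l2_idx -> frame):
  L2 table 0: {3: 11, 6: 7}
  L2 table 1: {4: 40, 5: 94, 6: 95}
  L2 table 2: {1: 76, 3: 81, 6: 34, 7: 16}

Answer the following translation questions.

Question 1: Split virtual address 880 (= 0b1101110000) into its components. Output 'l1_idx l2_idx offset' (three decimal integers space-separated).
vaddr = 880 = 0b1101110000
  top 2 bits -> l1_idx = 3
  next 3 bits -> l2_idx = 3
  bottom 5 bits -> offset = 16

Answer: 3 3 16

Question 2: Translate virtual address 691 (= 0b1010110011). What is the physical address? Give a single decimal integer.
vaddr = 691 = 0b1010110011
Split: l1_idx=2, l2_idx=5, offset=19
L1[2] = 1
L2[1][5] = 94
paddr = 94 * 32 + 19 = 3027

Answer: 3027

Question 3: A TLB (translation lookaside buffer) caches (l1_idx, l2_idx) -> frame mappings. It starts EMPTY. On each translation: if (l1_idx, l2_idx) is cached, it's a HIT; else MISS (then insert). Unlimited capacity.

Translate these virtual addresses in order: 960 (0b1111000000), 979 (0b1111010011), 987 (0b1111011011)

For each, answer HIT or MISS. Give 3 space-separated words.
Answer: MISS HIT HIT

Derivation:
vaddr=960: (3,6) not in TLB -> MISS, insert
vaddr=979: (3,6) in TLB -> HIT
vaddr=987: (3,6) in TLB -> HIT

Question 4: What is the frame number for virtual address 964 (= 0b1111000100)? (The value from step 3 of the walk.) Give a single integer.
Answer: 34

Derivation:
vaddr = 964: l1_idx=3, l2_idx=6
L1[3] = 2; L2[2][6] = 34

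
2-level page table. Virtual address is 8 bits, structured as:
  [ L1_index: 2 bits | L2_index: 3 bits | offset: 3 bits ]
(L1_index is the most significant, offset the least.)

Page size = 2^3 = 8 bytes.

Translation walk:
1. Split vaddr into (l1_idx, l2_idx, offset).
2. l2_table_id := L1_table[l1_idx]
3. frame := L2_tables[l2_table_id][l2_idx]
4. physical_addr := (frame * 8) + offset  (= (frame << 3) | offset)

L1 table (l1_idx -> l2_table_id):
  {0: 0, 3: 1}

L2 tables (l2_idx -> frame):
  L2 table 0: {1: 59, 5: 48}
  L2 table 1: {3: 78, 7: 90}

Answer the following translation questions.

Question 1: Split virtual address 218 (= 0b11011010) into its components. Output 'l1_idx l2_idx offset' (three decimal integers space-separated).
Answer: 3 3 2

Derivation:
vaddr = 218 = 0b11011010
  top 2 bits -> l1_idx = 3
  next 3 bits -> l2_idx = 3
  bottom 3 bits -> offset = 2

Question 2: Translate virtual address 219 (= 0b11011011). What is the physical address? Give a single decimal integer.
Answer: 627

Derivation:
vaddr = 219 = 0b11011011
Split: l1_idx=3, l2_idx=3, offset=3
L1[3] = 1
L2[1][3] = 78
paddr = 78 * 8 + 3 = 627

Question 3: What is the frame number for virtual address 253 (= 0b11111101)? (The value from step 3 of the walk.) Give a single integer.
vaddr = 253: l1_idx=3, l2_idx=7
L1[3] = 1; L2[1][7] = 90

Answer: 90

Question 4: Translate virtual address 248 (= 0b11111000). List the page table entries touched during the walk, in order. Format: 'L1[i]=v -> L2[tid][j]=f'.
Answer: L1[3]=1 -> L2[1][7]=90

Derivation:
vaddr = 248 = 0b11111000
Split: l1_idx=3, l2_idx=7, offset=0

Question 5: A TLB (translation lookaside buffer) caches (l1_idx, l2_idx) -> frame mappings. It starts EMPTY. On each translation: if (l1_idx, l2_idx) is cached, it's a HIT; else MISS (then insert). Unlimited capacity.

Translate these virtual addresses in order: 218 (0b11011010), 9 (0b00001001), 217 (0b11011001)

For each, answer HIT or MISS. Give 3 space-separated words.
vaddr=218: (3,3) not in TLB -> MISS, insert
vaddr=9: (0,1) not in TLB -> MISS, insert
vaddr=217: (3,3) in TLB -> HIT

Answer: MISS MISS HIT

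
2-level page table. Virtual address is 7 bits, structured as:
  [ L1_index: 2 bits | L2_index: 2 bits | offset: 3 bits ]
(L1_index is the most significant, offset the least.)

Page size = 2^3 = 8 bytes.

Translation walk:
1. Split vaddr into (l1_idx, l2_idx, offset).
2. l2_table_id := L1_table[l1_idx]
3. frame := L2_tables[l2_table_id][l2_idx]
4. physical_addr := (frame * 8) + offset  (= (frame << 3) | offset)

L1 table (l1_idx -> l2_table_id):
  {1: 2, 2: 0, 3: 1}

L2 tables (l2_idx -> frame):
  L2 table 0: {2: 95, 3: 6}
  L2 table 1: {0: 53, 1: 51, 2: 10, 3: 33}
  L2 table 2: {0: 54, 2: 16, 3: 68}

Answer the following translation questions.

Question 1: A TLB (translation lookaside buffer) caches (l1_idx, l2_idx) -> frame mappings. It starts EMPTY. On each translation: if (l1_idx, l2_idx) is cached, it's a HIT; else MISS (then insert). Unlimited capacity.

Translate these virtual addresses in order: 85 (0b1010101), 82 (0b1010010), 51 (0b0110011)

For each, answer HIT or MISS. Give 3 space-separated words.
Answer: MISS HIT MISS

Derivation:
vaddr=85: (2,2) not in TLB -> MISS, insert
vaddr=82: (2,2) in TLB -> HIT
vaddr=51: (1,2) not in TLB -> MISS, insert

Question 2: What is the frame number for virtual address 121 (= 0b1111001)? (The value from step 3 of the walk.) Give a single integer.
vaddr = 121: l1_idx=3, l2_idx=3
L1[3] = 1; L2[1][3] = 33

Answer: 33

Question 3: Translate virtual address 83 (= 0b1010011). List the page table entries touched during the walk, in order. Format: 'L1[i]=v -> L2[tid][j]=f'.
vaddr = 83 = 0b1010011
Split: l1_idx=2, l2_idx=2, offset=3

Answer: L1[2]=0 -> L2[0][2]=95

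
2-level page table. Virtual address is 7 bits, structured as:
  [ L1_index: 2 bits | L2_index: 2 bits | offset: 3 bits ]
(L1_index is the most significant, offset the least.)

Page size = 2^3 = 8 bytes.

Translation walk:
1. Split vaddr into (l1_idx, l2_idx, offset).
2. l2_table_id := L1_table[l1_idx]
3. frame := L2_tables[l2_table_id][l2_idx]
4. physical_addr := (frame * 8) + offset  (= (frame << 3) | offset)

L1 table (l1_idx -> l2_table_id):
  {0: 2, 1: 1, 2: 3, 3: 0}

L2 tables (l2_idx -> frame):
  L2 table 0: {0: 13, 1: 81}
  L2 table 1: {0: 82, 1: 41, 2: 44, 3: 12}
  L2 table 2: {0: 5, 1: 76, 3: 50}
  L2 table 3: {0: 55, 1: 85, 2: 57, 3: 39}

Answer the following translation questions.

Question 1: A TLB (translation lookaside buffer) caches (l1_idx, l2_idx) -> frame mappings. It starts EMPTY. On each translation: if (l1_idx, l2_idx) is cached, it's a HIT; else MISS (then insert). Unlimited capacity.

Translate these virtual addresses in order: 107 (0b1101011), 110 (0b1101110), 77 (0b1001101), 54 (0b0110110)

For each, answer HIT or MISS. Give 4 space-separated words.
vaddr=107: (3,1) not in TLB -> MISS, insert
vaddr=110: (3,1) in TLB -> HIT
vaddr=77: (2,1) not in TLB -> MISS, insert
vaddr=54: (1,2) not in TLB -> MISS, insert

Answer: MISS HIT MISS MISS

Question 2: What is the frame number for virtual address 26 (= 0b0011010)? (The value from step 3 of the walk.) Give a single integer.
Answer: 50

Derivation:
vaddr = 26: l1_idx=0, l2_idx=3
L1[0] = 2; L2[2][3] = 50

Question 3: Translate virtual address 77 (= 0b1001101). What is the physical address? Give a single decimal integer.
Answer: 685

Derivation:
vaddr = 77 = 0b1001101
Split: l1_idx=2, l2_idx=1, offset=5
L1[2] = 3
L2[3][1] = 85
paddr = 85 * 8 + 5 = 685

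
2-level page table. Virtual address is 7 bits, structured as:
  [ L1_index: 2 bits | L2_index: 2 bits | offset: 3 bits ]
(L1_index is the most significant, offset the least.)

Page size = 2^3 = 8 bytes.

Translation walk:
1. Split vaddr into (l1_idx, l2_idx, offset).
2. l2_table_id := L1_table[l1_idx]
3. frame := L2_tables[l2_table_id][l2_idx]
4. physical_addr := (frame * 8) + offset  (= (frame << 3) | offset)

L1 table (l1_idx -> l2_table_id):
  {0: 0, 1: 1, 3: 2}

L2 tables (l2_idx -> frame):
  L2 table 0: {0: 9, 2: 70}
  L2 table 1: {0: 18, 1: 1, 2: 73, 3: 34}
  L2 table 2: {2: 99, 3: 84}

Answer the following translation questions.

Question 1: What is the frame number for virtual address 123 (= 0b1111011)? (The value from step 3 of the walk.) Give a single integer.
Answer: 84

Derivation:
vaddr = 123: l1_idx=3, l2_idx=3
L1[3] = 2; L2[2][3] = 84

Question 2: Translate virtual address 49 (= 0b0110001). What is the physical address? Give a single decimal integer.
vaddr = 49 = 0b0110001
Split: l1_idx=1, l2_idx=2, offset=1
L1[1] = 1
L2[1][2] = 73
paddr = 73 * 8 + 1 = 585

Answer: 585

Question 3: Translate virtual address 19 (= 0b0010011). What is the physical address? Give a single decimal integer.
vaddr = 19 = 0b0010011
Split: l1_idx=0, l2_idx=2, offset=3
L1[0] = 0
L2[0][2] = 70
paddr = 70 * 8 + 3 = 563

Answer: 563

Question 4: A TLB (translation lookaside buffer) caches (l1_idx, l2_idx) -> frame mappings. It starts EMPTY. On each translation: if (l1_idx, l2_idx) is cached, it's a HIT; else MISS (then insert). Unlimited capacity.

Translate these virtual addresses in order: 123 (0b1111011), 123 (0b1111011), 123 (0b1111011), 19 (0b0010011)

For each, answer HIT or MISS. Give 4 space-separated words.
vaddr=123: (3,3) not in TLB -> MISS, insert
vaddr=123: (3,3) in TLB -> HIT
vaddr=123: (3,3) in TLB -> HIT
vaddr=19: (0,2) not in TLB -> MISS, insert

Answer: MISS HIT HIT MISS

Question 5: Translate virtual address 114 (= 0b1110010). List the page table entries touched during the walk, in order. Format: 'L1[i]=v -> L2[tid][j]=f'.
Answer: L1[3]=2 -> L2[2][2]=99

Derivation:
vaddr = 114 = 0b1110010
Split: l1_idx=3, l2_idx=2, offset=2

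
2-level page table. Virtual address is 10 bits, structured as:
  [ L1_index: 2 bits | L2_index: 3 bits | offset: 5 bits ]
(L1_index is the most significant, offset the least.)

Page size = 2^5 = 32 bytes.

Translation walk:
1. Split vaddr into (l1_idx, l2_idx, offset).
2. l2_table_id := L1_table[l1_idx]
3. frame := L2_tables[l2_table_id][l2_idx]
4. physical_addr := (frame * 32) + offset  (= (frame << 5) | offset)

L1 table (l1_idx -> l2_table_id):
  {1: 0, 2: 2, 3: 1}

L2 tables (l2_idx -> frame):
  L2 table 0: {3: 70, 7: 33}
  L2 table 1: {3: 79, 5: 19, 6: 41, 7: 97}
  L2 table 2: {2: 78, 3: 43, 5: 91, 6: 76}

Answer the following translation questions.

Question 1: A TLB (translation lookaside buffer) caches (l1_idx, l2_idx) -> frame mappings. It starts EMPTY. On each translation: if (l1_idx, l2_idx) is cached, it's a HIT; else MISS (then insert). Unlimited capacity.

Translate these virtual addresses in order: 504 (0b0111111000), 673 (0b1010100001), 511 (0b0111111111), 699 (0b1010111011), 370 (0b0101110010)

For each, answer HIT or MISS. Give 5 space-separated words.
Answer: MISS MISS HIT HIT MISS

Derivation:
vaddr=504: (1,7) not in TLB -> MISS, insert
vaddr=673: (2,5) not in TLB -> MISS, insert
vaddr=511: (1,7) in TLB -> HIT
vaddr=699: (2,5) in TLB -> HIT
vaddr=370: (1,3) not in TLB -> MISS, insert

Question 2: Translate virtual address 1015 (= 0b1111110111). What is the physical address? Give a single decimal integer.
Answer: 3127

Derivation:
vaddr = 1015 = 0b1111110111
Split: l1_idx=3, l2_idx=7, offset=23
L1[3] = 1
L2[1][7] = 97
paddr = 97 * 32 + 23 = 3127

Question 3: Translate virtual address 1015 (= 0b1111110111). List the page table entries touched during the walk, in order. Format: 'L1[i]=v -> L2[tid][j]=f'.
vaddr = 1015 = 0b1111110111
Split: l1_idx=3, l2_idx=7, offset=23

Answer: L1[3]=1 -> L2[1][7]=97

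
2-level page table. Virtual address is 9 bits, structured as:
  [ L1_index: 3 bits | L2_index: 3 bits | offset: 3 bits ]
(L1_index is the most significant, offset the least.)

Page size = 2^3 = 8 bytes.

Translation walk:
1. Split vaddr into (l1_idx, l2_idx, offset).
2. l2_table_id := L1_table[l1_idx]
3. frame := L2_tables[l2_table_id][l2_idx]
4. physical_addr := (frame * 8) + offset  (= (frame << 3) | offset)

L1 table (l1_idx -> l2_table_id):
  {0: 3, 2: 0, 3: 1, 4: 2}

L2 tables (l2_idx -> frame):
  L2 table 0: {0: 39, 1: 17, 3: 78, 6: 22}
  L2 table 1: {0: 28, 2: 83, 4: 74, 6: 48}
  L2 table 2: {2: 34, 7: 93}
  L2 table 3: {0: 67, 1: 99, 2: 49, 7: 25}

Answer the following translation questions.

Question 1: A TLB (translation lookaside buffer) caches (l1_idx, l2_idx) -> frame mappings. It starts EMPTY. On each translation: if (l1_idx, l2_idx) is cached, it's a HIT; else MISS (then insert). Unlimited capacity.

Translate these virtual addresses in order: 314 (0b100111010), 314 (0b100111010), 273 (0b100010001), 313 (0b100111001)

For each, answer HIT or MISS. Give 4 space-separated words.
vaddr=314: (4,7) not in TLB -> MISS, insert
vaddr=314: (4,7) in TLB -> HIT
vaddr=273: (4,2) not in TLB -> MISS, insert
vaddr=313: (4,7) in TLB -> HIT

Answer: MISS HIT MISS HIT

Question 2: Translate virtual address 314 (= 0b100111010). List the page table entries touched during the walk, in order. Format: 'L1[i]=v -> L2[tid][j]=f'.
vaddr = 314 = 0b100111010
Split: l1_idx=4, l2_idx=7, offset=2

Answer: L1[4]=2 -> L2[2][7]=93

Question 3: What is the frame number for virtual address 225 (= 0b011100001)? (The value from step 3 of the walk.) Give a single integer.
vaddr = 225: l1_idx=3, l2_idx=4
L1[3] = 1; L2[1][4] = 74

Answer: 74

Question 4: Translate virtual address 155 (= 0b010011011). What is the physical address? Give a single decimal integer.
vaddr = 155 = 0b010011011
Split: l1_idx=2, l2_idx=3, offset=3
L1[2] = 0
L2[0][3] = 78
paddr = 78 * 8 + 3 = 627

Answer: 627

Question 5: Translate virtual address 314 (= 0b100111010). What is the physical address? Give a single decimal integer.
Answer: 746

Derivation:
vaddr = 314 = 0b100111010
Split: l1_idx=4, l2_idx=7, offset=2
L1[4] = 2
L2[2][7] = 93
paddr = 93 * 8 + 2 = 746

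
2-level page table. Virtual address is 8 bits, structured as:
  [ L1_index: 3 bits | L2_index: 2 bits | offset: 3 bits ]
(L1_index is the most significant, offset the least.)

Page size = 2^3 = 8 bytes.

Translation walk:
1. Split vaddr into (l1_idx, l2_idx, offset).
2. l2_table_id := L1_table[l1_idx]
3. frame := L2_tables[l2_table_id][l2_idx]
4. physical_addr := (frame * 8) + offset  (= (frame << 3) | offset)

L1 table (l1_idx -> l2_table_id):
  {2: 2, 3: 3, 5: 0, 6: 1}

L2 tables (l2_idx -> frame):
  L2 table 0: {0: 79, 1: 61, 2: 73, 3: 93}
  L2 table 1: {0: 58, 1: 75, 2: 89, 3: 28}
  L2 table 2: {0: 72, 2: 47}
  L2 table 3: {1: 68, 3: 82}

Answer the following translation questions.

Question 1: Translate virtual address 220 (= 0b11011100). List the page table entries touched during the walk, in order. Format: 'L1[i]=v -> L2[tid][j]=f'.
vaddr = 220 = 0b11011100
Split: l1_idx=6, l2_idx=3, offset=4

Answer: L1[6]=1 -> L2[1][3]=28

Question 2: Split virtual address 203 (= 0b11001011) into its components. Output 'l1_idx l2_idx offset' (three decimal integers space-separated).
Answer: 6 1 3

Derivation:
vaddr = 203 = 0b11001011
  top 3 bits -> l1_idx = 6
  next 2 bits -> l2_idx = 1
  bottom 3 bits -> offset = 3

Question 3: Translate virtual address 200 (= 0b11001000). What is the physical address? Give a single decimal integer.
Answer: 600

Derivation:
vaddr = 200 = 0b11001000
Split: l1_idx=6, l2_idx=1, offset=0
L1[6] = 1
L2[1][1] = 75
paddr = 75 * 8 + 0 = 600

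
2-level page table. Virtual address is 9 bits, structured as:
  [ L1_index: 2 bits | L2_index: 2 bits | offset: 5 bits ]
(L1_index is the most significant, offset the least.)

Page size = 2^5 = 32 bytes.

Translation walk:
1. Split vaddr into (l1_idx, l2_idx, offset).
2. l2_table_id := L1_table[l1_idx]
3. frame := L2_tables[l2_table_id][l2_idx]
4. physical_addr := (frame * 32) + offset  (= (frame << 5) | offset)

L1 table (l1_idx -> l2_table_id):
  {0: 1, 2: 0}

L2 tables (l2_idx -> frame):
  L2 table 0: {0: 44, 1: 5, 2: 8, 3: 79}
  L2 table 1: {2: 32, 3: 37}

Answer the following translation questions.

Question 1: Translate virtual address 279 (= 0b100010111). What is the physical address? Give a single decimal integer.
vaddr = 279 = 0b100010111
Split: l1_idx=2, l2_idx=0, offset=23
L1[2] = 0
L2[0][0] = 44
paddr = 44 * 32 + 23 = 1431

Answer: 1431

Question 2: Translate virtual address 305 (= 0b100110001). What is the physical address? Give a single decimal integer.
Answer: 177

Derivation:
vaddr = 305 = 0b100110001
Split: l1_idx=2, l2_idx=1, offset=17
L1[2] = 0
L2[0][1] = 5
paddr = 5 * 32 + 17 = 177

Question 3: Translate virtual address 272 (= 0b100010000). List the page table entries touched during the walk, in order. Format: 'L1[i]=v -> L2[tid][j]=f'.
vaddr = 272 = 0b100010000
Split: l1_idx=2, l2_idx=0, offset=16

Answer: L1[2]=0 -> L2[0][0]=44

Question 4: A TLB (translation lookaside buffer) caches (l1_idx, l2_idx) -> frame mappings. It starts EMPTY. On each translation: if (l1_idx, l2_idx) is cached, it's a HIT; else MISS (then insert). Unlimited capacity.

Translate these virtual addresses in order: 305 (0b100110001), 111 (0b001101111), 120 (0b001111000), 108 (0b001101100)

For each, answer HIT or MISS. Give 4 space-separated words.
Answer: MISS MISS HIT HIT

Derivation:
vaddr=305: (2,1) not in TLB -> MISS, insert
vaddr=111: (0,3) not in TLB -> MISS, insert
vaddr=120: (0,3) in TLB -> HIT
vaddr=108: (0,3) in TLB -> HIT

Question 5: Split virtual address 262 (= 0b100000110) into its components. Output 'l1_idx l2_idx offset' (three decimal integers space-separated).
vaddr = 262 = 0b100000110
  top 2 bits -> l1_idx = 2
  next 2 bits -> l2_idx = 0
  bottom 5 bits -> offset = 6

Answer: 2 0 6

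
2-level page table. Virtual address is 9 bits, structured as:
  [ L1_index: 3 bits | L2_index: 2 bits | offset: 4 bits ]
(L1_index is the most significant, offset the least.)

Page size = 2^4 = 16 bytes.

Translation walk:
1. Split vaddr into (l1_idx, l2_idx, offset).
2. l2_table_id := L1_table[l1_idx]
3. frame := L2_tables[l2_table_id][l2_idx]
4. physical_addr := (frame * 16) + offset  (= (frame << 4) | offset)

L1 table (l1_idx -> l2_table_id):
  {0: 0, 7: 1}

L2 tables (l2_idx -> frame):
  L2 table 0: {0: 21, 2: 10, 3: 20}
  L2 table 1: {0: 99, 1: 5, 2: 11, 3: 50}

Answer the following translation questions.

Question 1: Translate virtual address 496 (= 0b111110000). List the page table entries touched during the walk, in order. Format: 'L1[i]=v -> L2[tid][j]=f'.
Answer: L1[7]=1 -> L2[1][3]=50

Derivation:
vaddr = 496 = 0b111110000
Split: l1_idx=7, l2_idx=3, offset=0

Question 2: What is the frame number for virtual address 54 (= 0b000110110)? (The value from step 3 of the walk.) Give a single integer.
vaddr = 54: l1_idx=0, l2_idx=3
L1[0] = 0; L2[0][3] = 20

Answer: 20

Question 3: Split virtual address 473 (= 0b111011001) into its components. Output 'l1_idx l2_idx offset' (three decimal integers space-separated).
vaddr = 473 = 0b111011001
  top 3 bits -> l1_idx = 7
  next 2 bits -> l2_idx = 1
  bottom 4 bits -> offset = 9

Answer: 7 1 9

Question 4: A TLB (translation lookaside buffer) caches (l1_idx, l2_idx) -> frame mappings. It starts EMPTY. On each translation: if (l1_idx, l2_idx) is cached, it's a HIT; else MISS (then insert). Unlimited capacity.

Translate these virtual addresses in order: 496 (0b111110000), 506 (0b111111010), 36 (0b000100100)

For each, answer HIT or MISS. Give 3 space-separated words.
Answer: MISS HIT MISS

Derivation:
vaddr=496: (7,3) not in TLB -> MISS, insert
vaddr=506: (7,3) in TLB -> HIT
vaddr=36: (0,2) not in TLB -> MISS, insert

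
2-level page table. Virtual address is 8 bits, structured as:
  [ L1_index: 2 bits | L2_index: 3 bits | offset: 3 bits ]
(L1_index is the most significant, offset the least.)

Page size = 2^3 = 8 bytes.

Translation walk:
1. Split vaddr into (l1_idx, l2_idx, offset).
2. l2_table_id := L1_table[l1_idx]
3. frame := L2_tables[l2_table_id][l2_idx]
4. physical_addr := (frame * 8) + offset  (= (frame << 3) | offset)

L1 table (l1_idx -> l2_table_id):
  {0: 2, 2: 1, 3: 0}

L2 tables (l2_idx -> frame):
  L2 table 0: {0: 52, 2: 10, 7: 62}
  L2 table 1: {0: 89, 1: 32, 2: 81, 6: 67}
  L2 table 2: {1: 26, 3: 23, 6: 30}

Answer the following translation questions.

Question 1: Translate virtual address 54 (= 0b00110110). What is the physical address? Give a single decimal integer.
vaddr = 54 = 0b00110110
Split: l1_idx=0, l2_idx=6, offset=6
L1[0] = 2
L2[2][6] = 30
paddr = 30 * 8 + 6 = 246

Answer: 246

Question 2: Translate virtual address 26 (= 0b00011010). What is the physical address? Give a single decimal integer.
Answer: 186

Derivation:
vaddr = 26 = 0b00011010
Split: l1_idx=0, l2_idx=3, offset=2
L1[0] = 2
L2[2][3] = 23
paddr = 23 * 8 + 2 = 186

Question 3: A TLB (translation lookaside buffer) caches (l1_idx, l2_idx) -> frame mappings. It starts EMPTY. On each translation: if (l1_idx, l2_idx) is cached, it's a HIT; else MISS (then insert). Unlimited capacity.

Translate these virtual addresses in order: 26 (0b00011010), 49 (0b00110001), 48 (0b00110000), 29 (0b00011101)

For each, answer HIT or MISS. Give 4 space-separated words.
Answer: MISS MISS HIT HIT

Derivation:
vaddr=26: (0,3) not in TLB -> MISS, insert
vaddr=49: (0,6) not in TLB -> MISS, insert
vaddr=48: (0,6) in TLB -> HIT
vaddr=29: (0,3) in TLB -> HIT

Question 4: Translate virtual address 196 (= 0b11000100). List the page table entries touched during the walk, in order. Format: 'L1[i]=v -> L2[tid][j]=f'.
Answer: L1[3]=0 -> L2[0][0]=52

Derivation:
vaddr = 196 = 0b11000100
Split: l1_idx=3, l2_idx=0, offset=4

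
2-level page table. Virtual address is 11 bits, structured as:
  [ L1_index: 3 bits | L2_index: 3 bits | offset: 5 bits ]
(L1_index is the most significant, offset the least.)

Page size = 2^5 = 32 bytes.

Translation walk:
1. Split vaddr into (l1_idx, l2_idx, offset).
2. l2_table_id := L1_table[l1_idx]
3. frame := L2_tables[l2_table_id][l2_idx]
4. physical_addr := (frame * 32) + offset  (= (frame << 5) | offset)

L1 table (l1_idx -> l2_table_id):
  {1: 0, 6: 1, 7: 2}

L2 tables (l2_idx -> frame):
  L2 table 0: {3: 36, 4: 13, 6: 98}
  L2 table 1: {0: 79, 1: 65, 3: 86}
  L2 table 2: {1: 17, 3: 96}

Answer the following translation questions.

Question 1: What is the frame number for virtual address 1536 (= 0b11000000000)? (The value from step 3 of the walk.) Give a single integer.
vaddr = 1536: l1_idx=6, l2_idx=0
L1[6] = 1; L2[1][0] = 79

Answer: 79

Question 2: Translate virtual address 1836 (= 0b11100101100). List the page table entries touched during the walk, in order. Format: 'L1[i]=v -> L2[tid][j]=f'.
vaddr = 1836 = 0b11100101100
Split: l1_idx=7, l2_idx=1, offset=12

Answer: L1[7]=2 -> L2[2][1]=17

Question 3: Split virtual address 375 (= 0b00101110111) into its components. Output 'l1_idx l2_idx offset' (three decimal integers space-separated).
Answer: 1 3 23

Derivation:
vaddr = 375 = 0b00101110111
  top 3 bits -> l1_idx = 1
  next 3 bits -> l2_idx = 3
  bottom 5 bits -> offset = 23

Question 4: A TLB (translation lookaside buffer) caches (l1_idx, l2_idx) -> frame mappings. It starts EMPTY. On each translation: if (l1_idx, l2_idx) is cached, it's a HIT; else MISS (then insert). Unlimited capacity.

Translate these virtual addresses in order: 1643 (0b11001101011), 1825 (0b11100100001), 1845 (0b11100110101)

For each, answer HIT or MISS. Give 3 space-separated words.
vaddr=1643: (6,3) not in TLB -> MISS, insert
vaddr=1825: (7,1) not in TLB -> MISS, insert
vaddr=1845: (7,1) in TLB -> HIT

Answer: MISS MISS HIT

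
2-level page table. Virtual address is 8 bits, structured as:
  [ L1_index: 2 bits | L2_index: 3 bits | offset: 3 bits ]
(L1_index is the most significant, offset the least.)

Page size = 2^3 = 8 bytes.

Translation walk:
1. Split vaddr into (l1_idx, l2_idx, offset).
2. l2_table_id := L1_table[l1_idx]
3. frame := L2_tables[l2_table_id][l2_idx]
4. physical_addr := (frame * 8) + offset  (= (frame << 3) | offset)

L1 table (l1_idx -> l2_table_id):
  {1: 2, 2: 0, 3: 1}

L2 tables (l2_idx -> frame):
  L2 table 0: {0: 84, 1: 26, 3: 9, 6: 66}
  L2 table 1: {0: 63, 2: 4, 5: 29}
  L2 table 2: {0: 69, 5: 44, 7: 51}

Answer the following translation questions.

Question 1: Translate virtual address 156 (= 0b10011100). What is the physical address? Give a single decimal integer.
vaddr = 156 = 0b10011100
Split: l1_idx=2, l2_idx=3, offset=4
L1[2] = 0
L2[0][3] = 9
paddr = 9 * 8 + 4 = 76

Answer: 76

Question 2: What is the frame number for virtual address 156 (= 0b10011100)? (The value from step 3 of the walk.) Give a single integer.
vaddr = 156: l1_idx=2, l2_idx=3
L1[2] = 0; L2[0][3] = 9

Answer: 9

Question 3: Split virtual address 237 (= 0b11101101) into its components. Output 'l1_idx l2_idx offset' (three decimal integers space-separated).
Answer: 3 5 5

Derivation:
vaddr = 237 = 0b11101101
  top 2 bits -> l1_idx = 3
  next 3 bits -> l2_idx = 5
  bottom 3 bits -> offset = 5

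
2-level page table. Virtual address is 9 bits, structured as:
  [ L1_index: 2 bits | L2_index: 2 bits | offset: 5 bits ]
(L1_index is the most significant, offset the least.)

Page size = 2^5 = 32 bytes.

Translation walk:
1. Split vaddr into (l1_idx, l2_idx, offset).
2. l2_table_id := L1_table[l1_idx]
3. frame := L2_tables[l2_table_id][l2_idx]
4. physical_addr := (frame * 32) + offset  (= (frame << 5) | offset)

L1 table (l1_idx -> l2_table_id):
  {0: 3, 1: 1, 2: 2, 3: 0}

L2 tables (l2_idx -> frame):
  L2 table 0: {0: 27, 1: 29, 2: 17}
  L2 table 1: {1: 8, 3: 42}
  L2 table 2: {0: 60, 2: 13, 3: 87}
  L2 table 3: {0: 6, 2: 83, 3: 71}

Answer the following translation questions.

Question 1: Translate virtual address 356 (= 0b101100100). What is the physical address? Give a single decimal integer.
vaddr = 356 = 0b101100100
Split: l1_idx=2, l2_idx=3, offset=4
L1[2] = 2
L2[2][3] = 87
paddr = 87 * 32 + 4 = 2788

Answer: 2788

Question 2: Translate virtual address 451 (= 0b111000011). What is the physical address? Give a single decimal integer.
Answer: 547

Derivation:
vaddr = 451 = 0b111000011
Split: l1_idx=3, l2_idx=2, offset=3
L1[3] = 0
L2[0][2] = 17
paddr = 17 * 32 + 3 = 547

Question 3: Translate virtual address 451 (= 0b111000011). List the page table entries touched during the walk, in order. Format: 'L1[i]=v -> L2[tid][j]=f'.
Answer: L1[3]=0 -> L2[0][2]=17

Derivation:
vaddr = 451 = 0b111000011
Split: l1_idx=3, l2_idx=2, offset=3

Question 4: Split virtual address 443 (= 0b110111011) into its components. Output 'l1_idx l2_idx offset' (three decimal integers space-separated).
Answer: 3 1 27

Derivation:
vaddr = 443 = 0b110111011
  top 2 bits -> l1_idx = 3
  next 2 bits -> l2_idx = 1
  bottom 5 bits -> offset = 27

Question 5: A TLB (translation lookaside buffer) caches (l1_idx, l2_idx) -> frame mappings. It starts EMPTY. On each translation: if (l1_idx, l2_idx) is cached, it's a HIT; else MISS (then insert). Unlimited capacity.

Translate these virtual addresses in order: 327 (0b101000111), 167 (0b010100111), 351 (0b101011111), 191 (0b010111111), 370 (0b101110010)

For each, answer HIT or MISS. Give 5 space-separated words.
Answer: MISS MISS HIT HIT MISS

Derivation:
vaddr=327: (2,2) not in TLB -> MISS, insert
vaddr=167: (1,1) not in TLB -> MISS, insert
vaddr=351: (2,2) in TLB -> HIT
vaddr=191: (1,1) in TLB -> HIT
vaddr=370: (2,3) not in TLB -> MISS, insert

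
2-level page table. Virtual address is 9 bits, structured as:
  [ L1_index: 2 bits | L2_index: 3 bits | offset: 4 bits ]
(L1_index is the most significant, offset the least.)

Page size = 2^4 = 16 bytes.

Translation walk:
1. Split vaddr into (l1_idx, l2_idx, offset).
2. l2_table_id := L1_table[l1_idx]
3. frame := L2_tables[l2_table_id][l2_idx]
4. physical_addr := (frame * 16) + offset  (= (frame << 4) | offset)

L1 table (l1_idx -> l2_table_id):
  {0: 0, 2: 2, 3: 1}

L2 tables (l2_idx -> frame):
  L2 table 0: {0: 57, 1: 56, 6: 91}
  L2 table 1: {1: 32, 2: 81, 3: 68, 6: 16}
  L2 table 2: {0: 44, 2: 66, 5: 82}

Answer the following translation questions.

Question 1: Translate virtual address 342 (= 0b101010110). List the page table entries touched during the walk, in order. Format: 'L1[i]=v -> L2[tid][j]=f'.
Answer: L1[2]=2 -> L2[2][5]=82

Derivation:
vaddr = 342 = 0b101010110
Split: l1_idx=2, l2_idx=5, offset=6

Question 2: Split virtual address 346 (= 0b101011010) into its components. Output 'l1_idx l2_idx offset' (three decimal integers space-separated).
vaddr = 346 = 0b101011010
  top 2 bits -> l1_idx = 2
  next 3 bits -> l2_idx = 5
  bottom 4 bits -> offset = 10

Answer: 2 5 10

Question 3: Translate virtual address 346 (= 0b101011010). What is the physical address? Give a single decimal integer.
Answer: 1322

Derivation:
vaddr = 346 = 0b101011010
Split: l1_idx=2, l2_idx=5, offset=10
L1[2] = 2
L2[2][5] = 82
paddr = 82 * 16 + 10 = 1322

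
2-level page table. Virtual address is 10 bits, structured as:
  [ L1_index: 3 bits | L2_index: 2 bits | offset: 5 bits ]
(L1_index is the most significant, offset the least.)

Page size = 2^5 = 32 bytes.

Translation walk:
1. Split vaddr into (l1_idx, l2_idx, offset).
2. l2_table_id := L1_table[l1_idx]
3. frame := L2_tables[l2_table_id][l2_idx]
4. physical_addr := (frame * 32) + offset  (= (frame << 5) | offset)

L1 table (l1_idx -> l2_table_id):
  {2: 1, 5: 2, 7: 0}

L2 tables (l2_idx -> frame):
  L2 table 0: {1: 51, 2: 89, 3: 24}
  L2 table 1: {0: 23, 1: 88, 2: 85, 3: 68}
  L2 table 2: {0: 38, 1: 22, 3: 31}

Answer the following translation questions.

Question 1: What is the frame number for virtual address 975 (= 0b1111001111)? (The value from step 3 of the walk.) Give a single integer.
Answer: 89

Derivation:
vaddr = 975: l1_idx=7, l2_idx=2
L1[7] = 0; L2[0][2] = 89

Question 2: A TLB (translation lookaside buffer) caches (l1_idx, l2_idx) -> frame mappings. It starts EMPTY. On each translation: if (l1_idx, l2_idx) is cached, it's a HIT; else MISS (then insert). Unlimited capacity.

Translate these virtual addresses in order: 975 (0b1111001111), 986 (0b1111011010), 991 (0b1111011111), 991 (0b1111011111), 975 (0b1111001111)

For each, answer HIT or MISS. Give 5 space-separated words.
Answer: MISS HIT HIT HIT HIT

Derivation:
vaddr=975: (7,2) not in TLB -> MISS, insert
vaddr=986: (7,2) in TLB -> HIT
vaddr=991: (7,2) in TLB -> HIT
vaddr=991: (7,2) in TLB -> HIT
vaddr=975: (7,2) in TLB -> HIT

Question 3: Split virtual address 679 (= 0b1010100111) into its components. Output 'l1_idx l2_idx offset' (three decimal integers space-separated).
Answer: 5 1 7

Derivation:
vaddr = 679 = 0b1010100111
  top 3 bits -> l1_idx = 5
  next 2 bits -> l2_idx = 1
  bottom 5 bits -> offset = 7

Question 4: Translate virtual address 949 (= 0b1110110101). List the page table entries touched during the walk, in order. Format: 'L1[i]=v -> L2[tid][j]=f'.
vaddr = 949 = 0b1110110101
Split: l1_idx=7, l2_idx=1, offset=21

Answer: L1[7]=0 -> L2[0][1]=51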